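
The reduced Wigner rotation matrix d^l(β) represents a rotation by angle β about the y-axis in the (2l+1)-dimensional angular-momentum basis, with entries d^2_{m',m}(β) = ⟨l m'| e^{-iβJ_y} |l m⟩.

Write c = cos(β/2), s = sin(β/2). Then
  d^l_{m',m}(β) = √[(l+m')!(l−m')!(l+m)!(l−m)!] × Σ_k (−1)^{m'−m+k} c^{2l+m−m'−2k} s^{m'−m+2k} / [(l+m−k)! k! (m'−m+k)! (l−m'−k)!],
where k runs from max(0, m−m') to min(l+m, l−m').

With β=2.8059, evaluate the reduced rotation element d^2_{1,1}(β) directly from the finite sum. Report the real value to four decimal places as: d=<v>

d=-0.0806

d^2_{1,1}(β=2.8059) via Wigner's sum:
c=cos(2.8059/2)=0.167059, s=sin(2.8059/2)=0.985947; N=√[6·1·6·1]=6.000000
k: max(0,(1)−(1))=0 … min(2+(1),2−(1))=1
  k=0: (−1)^0·6.0000/(6)·0.1671^4·0.9859^0 = +0.000779
  k=1: (−1)^1·6.0000/(2)·0.1671^2·0.9859^2 = -0.081390
d^2_{1,1}(2.8059) = +0.000779 -0.081390 = -0.080611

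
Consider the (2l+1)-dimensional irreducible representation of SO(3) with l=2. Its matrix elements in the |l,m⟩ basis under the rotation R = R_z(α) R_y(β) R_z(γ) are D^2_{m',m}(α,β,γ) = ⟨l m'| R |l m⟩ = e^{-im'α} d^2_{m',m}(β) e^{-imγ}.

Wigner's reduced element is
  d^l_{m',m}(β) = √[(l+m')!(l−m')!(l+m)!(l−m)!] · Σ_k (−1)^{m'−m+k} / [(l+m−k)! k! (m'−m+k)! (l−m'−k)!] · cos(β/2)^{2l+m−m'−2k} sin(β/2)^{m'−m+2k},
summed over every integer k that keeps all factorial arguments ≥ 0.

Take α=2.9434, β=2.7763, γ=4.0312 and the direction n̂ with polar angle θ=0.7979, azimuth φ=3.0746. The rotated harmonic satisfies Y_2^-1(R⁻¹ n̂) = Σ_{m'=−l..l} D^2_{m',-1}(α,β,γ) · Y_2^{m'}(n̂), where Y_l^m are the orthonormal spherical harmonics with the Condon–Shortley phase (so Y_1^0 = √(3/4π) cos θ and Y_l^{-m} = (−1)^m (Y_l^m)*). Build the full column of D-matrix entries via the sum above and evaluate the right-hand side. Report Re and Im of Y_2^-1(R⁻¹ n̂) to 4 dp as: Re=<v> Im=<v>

Need the full column D^2_{m',-1} for m'=−2..2 at α=2.9434, β=2.7763, γ=4.0312.
cos(β/2)=0.181633, sin(β/2)=0.983366
d^2_{-2,-1}: single k=1 term ⇒ +0.011785;  D = -0.010380-0.005580i
d^2_{-1,-1}: k∈[0..1] ⇒ +0.001088 -0.095706 = -0.094618;  D = -0.072888-0.060331i
d^2_{0,-1}: k∈[0..1] ⇒ -0.014434 +0.423073 = +0.408640;  D = -0.257327-0.317441i
d^2_{1,-1}: k∈[0..1] ⇒ +0.095706 -0.935108 = -0.839402;  D = -0.389847-0.743380i
d^2_{2,-1}: single k=0 term ⇒ -0.345438;  D = +0.097057+0.331522i
Y_2^{m'}(θ=0.7979,φ=3.0746) and Σ D·Y over m':
  (-0.0104-0.0056i)·(+0.1962+0.0264i)  (-0.0729-0.0603i)·(-0.3853-0.0259i)  (-0.2573-0.3174i)·(+0.1459+0.0000i)  (-0.3898-0.7434i)·(+0.3853-0.0259i)  (+0.0971+0.3315i)·(+0.1962-0.0264i)
Y_2^-1(R⁻¹ n̂) = -0.154512-0.236407i

Re=-0.1545 Im=-0.2364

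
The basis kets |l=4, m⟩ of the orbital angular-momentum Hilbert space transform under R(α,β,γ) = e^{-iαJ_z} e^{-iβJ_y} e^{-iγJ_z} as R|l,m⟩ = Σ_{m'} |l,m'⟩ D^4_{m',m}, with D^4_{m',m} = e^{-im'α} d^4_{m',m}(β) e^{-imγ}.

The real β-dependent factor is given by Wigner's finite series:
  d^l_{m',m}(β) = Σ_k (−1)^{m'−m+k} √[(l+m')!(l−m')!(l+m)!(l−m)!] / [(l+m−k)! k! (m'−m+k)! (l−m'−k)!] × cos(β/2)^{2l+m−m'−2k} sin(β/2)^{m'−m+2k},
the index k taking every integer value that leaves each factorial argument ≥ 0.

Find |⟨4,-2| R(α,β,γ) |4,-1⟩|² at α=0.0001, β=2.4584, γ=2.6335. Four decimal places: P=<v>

D^4_{-2,-1}(0.0001,2.4584,2.6335) = e^{-i·-2·0.0001}·d^4_{-2,-1}(2.4584)·e^{-i·-1·2.6335}. Compute d first:
With c≡cos(β/2)=0.334992 and s≡sin(β/2)=0.942221, N=[2·720·6·120]^{1/2}=1018.233765
k: max(0,(-1)−(-2))=1 … min(4+(-1),4−(-2))=3
  k=1: (−1)^0·1018.2338/(240)·0.3350^7·0.9422^1 = +0.001892
  k=2: (−1)^1·1018.2338/(48)·0.3350^5·0.9422^3 = -0.074857
  k=3: (−1)^2·1018.2338/(72)·0.3350^3·0.9422^5 = +0.394803
d^4_{-2,-1}(2.4584) = +0.001892 -0.074857 +0.394803 = +0.321839
|D^4_{-2,-1}|² = |d^4_{-2,-1}(β)|² = (+0.321839)² = 0.103580 (the z-rotation phases have unit modulus)

P=0.1036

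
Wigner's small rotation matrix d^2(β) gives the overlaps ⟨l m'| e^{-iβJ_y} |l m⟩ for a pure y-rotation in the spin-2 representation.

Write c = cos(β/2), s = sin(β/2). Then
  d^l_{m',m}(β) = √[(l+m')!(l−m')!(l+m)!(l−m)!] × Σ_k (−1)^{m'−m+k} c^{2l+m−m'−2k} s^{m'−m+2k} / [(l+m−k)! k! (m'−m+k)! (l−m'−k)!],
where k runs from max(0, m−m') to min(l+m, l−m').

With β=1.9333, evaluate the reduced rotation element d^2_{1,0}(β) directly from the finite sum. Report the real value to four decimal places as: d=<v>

d=0.4061

d^2_{1,0}(β=1.9333) via Wigner's sum:
With c≡cos(β/2)=0.568060 and s≡sin(β/2)=0.822987, N=[6·1·2·2]^{1/2}=4.898979
Admissible k: 0..1 (factorial args all ≥0)
  k=0: (−1)^1·4.8990/(2)·0.5681^3·0.8230^1 = -0.369531
  k=1: (−1)^2·4.8990/(2)·0.5681^1·0.8230^3 = +0.775620
d^2_{1,0}(1.9333) = -0.369531 +0.775620 = +0.406089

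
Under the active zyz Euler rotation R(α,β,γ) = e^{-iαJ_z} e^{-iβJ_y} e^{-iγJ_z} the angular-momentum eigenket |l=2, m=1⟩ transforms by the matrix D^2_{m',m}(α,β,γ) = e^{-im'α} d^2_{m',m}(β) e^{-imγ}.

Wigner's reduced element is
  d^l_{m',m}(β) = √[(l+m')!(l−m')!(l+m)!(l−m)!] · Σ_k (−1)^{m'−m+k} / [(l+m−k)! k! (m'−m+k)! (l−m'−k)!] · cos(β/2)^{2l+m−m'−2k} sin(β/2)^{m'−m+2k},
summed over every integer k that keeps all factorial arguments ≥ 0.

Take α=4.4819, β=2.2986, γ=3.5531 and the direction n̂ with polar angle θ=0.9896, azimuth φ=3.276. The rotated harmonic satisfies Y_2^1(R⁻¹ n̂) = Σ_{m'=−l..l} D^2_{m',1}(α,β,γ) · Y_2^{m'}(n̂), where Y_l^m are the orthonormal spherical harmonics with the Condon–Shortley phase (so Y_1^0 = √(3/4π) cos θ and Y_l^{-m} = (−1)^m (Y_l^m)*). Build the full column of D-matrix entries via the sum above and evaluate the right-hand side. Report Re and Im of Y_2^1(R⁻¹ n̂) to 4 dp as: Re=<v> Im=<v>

Need the full column D^2_{m',1} for m'=−2..2 at α=4.4819, β=2.2986, γ=3.5531.
cos(β/2)=0.409126, sin(β/2)=0.912478
d^2_{-2,1}: single k=3 term ⇒ +0.621662;  D = +0.399682-0.476149i
d^2_{-1,1}: k∈[2..3] ⇒ +0.418100 -0.693249 = -0.275148;  D = -0.164758-0.220367i
d^2_{0,1}: k∈[1..2] ⇒ +0.153063 -0.761377 = -0.608314;  D = +0.557532-0.243320i
d^2_{1,1}: k∈[0..1] ⇒ +0.028018 -0.418100 = -0.390083;  D = +0.070227+0.383709i
d^2_{2,1}: single k=0 term ⇒ -0.124975;  D = -0.124822-0.006180i
Y_2^{m'}(θ=0.9896,φ=3.276) and Σ D·Y over m':
  (+0.3997-0.4761i)·(+0.2601-0.0717i)  (-0.1648-0.2204i)·(-0.3513+0.0475i)  (+0.5575-0.2433i)·(-0.0302+0.0000i)  (+0.0702+0.3837i)·(+0.3513+0.0475i)  (-0.1248-0.0062i)·(+0.2601+0.0717i)
Y_2^1(R⁻¹ n̂) = +0.095785+0.052005i

Re=0.0958 Im=0.0520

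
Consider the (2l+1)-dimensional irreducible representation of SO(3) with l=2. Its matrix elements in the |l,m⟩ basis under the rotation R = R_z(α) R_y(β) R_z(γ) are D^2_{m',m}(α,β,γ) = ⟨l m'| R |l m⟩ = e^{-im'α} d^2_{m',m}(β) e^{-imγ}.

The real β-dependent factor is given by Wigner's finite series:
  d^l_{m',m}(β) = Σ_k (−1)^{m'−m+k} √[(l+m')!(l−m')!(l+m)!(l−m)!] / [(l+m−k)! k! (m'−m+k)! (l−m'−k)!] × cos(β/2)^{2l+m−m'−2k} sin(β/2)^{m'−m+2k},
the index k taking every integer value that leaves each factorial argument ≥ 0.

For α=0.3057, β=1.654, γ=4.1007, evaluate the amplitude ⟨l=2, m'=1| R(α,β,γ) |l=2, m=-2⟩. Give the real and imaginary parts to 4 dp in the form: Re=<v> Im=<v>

Re=0.0225 Im=-0.5392

First d^2_{1,-2}(β=1.654), then the phase factors e^{-i(1)α} and e^{-i(-2)γ}:
With c≡cos(β/2)=0.677087 and s≡sin(β/2)=0.735903, N=[6·1·1·24]^{1/2}=12.000000
k: max(0,(-2)−(1))=0 … min(2+(-2),2−(1))=0
  k=0: (−1)^3·12.0000/(6)·0.6771^1·0.7359^3 = -0.539680
d^2_{1,-2}(1.654) = -0.539680
Attach z-rotation phases: D = e^{-i(1)(0.3057)}·(-0.539680)·e^{-i(-2)(4.1007)} = +0.022508-0.539211i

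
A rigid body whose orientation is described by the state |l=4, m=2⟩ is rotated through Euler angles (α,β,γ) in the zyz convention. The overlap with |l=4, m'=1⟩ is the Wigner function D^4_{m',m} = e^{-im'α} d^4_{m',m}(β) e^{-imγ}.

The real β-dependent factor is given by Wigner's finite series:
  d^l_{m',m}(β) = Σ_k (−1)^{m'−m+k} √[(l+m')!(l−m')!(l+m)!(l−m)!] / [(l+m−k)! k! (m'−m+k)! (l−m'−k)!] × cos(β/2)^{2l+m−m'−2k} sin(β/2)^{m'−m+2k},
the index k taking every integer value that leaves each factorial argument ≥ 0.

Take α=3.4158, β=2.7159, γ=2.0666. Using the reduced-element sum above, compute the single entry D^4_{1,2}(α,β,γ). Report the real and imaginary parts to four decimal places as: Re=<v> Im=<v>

Re=0.0332 Im=-0.1056

D^4_{1,2}(3.4158,2.7159,2.0666) = e^{-i·1·3.4158}·d^4_{1,2}(2.7159)·e^{-i·2·2.0666}. Compute d first:
With c≡cos(β/2)=0.211243 and s≡sin(β/2)=0.977434, N=[120·6·720·2]^{1/2}=1018.233765
The bounds max(0,m−m')=1 and min(l+m,l−m')=3 give 3 terms
  k=1: (−1)^0·1018.2338/(240)·0.2112^7·0.9774^1 = +0.000078
  k=2: (−1)^1·1018.2338/(48)·0.2112^5·0.9774^3 = -0.008333
  k=3: (−1)^2·1018.2338/(72)·0.2112^3·0.9774^5 = +0.118932
d^4_{1,2}(2.7159) = +0.000078 -0.008333 +0.118932 = +0.110677
D = (-0.962640+0.270784i)·(+0.110677)·(-0.547345+0.836907i) = +0.033234-0.105569i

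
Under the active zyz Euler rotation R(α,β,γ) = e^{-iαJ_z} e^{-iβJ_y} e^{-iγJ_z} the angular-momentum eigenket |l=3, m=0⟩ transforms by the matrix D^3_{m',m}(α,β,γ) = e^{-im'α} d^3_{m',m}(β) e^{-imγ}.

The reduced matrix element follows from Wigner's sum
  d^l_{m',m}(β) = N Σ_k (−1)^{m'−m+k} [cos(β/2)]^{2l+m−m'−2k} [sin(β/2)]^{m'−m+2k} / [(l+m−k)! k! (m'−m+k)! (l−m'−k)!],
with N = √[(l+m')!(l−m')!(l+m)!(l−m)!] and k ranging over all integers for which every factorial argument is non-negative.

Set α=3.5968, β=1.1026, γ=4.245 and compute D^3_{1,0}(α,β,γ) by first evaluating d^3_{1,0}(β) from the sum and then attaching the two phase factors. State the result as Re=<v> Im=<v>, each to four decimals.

Re=0.0063 Im=-0.0031

D^3_{1,0}(3.5968,1.1026,4.245) = e^{-i·1·3.5968}·d^3_{1,0}(1.1026)·e^{-i·0·4.245}. Compute d first:
Half-angle: c=0.851844, s=0.523795. N=√(24·2·6·6)=41.569219
Admissible k: 0..2 (factorial args all ≥0)
  k=0: (−1)^1·41.5692/(12)·0.8518^5·0.5238^1 = -0.813866
  k=1: (−1)^2·41.5692/(4)·0.8518^3·0.5238^3 = +0.923160
  k=2: (−1)^3·41.5692/(12)·0.8518^1·0.5238^5 = -0.116348
d^3_{1,0}(1.1026) = -0.813866 +0.923160 -0.116348 = -0.007055
Attach z-rotation phases: D = e^{-i(1)(3.5968)}·(-0.007055)·e^{-i(0)(4.245)} = +0.006336-0.003102i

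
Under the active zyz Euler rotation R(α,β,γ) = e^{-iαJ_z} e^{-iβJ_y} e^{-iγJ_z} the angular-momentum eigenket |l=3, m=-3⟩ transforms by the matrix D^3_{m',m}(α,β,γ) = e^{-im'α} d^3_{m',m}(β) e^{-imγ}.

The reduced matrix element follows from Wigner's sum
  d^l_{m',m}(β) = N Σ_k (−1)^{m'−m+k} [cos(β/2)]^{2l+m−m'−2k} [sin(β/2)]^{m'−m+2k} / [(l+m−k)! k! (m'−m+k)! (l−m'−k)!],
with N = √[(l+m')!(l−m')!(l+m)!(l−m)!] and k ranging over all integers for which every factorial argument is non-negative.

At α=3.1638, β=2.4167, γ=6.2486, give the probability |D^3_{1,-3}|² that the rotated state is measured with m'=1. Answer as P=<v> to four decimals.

P=0.1385

D^3_{1,-3}(3.1638,2.4167,6.2486) = e^{-i·1·3.1638}·d^3_{1,-3}(2.4167)·e^{-i·-3·6.2486}. Compute d first:
c=cos(2.4167/2)=0.354563, s=sin(2.4167/2)=0.935032; N=√[24·2·1·720]=185.903201
The bounds max(0,m−m')=0 and min(l+m,l−m')=0 give 1 term
  k=0: (−1)^4·185.9032/(48)·0.3546^2·0.9350^4 = +0.372167
d^3_{1,-3}(2.4167) = +0.372167
|D^3_{1,-3}|² = |d^3_{1,-3}(β)|² = (+0.372167)² = 0.138508 (the z-rotation phases have unit modulus)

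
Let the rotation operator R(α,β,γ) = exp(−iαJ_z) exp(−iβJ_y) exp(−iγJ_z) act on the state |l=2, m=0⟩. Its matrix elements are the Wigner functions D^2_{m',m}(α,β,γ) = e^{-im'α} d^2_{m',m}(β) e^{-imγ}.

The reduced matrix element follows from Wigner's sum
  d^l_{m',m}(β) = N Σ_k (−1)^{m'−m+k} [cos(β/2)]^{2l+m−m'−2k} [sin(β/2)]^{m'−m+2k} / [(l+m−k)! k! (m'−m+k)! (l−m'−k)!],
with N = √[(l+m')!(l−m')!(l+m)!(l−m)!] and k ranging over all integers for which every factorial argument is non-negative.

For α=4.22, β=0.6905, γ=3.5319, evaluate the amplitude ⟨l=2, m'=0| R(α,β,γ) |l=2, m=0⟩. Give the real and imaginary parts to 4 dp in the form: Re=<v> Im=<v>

Re=0.3915 Im=0.0000

D^2_{0,0}(4.22,0.6905,3.5319) = e^{-i·0·4.22}·d^2_{0,0}(0.6905)·e^{-i·0·3.5319}. Compute d first:
With c≡cos(β/2)=0.940991 and s≡sin(β/2)=0.338432, N=[2·2·2·2]^{1/2}=4.000000
k: max(0,(0)−(0))=0 … min(2+(0),2−(0))=2
  k=0: (−1)^0·4.0000/(4)·0.9410^4·0.3384^0 = +0.784046
  k=1: (−1)^1·4.0000/(1)·0.9410^2·0.3384^2 = -0.405671
  k=2: (−1)^2·4.0000/(4)·0.9410^0·0.3384^4 = +0.013119
d^2_{0,0}(0.6905) = +0.784046 -0.405671 +0.013119 = +0.391494
Attach z-rotation phases: D = e^{-i(0)(4.22)}·(+0.391494)·e^{-i(0)(3.5319)} = +0.391494+0.000000i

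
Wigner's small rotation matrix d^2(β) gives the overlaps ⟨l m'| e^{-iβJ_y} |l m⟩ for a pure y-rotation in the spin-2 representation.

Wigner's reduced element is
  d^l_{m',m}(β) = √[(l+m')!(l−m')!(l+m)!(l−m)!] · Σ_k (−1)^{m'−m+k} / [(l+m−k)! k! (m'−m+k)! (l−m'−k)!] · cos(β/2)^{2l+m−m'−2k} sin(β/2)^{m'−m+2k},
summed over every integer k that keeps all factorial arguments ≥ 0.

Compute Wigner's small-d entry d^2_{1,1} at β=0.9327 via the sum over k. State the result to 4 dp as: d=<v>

d^2_{1,1}(β=0.9327) via Wigner's sum:
Half-angle: c=0.893215, s=0.449629. N=√(6·1·6·1)=6.000000
The bounds max(0,m−m')=0 and min(l+m,l−m')=1 give 2 terms
  k=0: (−1)^0·6.0000/(6)·0.8932^4·0.4496^0 = +0.636539
  k=1: (−1)^1·6.0000/(2)·0.8932^2·0.4496^2 = -0.483885
d^2_{1,1}(0.9327) = +0.636539 -0.483885 = +0.152653

d=0.1527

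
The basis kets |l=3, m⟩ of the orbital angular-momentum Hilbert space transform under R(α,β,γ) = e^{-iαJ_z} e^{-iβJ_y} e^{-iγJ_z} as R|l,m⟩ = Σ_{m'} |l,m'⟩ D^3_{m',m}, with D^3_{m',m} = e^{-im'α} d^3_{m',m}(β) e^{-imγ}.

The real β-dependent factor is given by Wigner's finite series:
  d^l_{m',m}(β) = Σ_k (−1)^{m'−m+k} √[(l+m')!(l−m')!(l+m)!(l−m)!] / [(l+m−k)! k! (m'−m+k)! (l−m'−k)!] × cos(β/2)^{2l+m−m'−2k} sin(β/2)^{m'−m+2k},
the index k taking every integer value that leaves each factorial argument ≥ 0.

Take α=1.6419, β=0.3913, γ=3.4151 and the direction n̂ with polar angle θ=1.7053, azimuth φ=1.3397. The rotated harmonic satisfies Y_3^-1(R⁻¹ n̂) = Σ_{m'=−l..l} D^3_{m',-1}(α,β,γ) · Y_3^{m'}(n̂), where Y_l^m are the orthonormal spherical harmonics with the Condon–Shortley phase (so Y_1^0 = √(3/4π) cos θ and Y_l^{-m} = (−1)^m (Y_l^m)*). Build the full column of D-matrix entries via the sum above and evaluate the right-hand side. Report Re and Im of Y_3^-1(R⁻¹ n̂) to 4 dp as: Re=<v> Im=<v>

Re=0.1887 Im=0.1242

Need the full column D^3_{m',-1} for m'=−3..3 at α=1.6419, β=0.3913, γ=3.4151.
cos(β/2)=0.980922, sin(β/2)=0.194404
d^3_{-3,-1}: single k=2 term ⇒ +0.135517;  D = -0.063397+0.119773i
d^3_{-2,-1}: k∈[1..2] ⇒ +0.558312 -0.043858 = +0.514454;  D = +0.470637+0.207759i
d^3_{-1,-1}: k∈[0..2] ⇒ +0.890852 -0.279923 +0.008246 = +0.619175;  D = +0.209176-0.582772i
d^3_{0,-1}: k∈[0..2] ⇒ -0.611600 +0.072066 -0.000944 = -0.540477;  D = +0.520388+0.145988i
d^3_{1,-1}: k∈[0..2] ⇒ +0.209942 -0.010995 +0.000054 = +0.199001;  D = -0.040004+0.194939i
d^3_{2,-1}: k∈[0..1] ⇒ -0.043858 +0.000861 = -0.042997;  D = -0.042627-0.005629i
d^3_{3,-1}: single k=0 term ⇒ +0.005323;  D = +0.000320-0.005313i
Y_3^{m'}(θ=1.7053,φ=1.3397) and Σ D·Y over m':
  (-0.0634+0.1198i)·(-0.2595+0.3123i)  (+0.4706+0.2078i)·(+0.1205+0.0600i)  (+0.2092-0.5828i)·(-0.0668+0.2837i)  (+0.5204+0.1460i)·(+0.1456+0.0000i)  (-0.0400+0.1949i)·(+0.0668+0.2837i)  (-0.0426-0.0056i)·(+0.1205-0.0600i)  (+0.0003-0.0053i)·(+0.2595+0.3123i)
Y_3^-1(R⁻¹ n̂) = +0.188724+0.124172i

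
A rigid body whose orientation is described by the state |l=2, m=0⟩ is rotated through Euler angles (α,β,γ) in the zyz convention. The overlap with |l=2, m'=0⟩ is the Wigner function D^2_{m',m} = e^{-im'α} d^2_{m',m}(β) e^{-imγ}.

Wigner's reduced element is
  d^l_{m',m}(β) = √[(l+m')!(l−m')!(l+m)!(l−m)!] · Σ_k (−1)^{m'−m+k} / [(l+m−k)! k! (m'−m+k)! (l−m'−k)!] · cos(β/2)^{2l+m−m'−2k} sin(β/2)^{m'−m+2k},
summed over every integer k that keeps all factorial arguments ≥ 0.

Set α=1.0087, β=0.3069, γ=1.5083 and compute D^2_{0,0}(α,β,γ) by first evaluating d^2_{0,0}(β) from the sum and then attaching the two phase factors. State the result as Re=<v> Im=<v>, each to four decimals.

Re=0.8631 Im=0.0000

First d^2_{0,0}(β=0.3069), then the phase factors e^{-i(0)α} and e^{-i(0)γ}:
c=cos(0.3069/2)=0.988250, s=sin(0.3069/2)=0.152848; N=√[2·2·2·2]=4.000000
The bounds max(0,m−m')=0 and min(l+m,l−m')=2 give 3 terms
  k=0: (−1)^0·4.0000/(4)·0.9882^4·0.1528^0 = +0.953820
  k=1: (−1)^1·4.0000/(1)·0.9882^2·0.1528^2 = -0.091267
  k=2: (−1)^2·4.0000/(4)·0.9882^0·0.1528^4 = +0.000546
d^2_{0,0}(0.3069) = +0.953820 -0.091267 +0.000546 = +0.863099
Phases: e^{-i·(0)·1.0087}=+1.000000+0.000000i, e^{-i·(0)·1.5083}=+1.000000+0.000000i ⇒ D=+0.863099+0.000000i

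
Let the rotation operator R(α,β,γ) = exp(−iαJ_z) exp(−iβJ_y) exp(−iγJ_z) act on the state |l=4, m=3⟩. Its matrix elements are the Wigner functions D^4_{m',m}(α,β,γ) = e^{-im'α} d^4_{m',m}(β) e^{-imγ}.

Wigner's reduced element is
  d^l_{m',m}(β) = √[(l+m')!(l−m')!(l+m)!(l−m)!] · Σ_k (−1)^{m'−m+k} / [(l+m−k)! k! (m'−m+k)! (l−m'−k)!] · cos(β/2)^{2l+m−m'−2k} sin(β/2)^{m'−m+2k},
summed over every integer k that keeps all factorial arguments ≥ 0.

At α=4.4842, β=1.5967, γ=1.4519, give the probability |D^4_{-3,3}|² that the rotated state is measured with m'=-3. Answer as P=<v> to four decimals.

P=0.1528

Split into d^4_{-3,3}(β=1.5967) × two z-phases.
Half-angle: c=0.697889, s=0.716206. N=√(1·5040·5040·1)=5040.000000
The bounds max(0,m−m')=6 and min(l+m,l−m')=7 give 2 terms
  k=6: (−1)^0·5040.0000/(720)·0.6979^2·0.7162^6 = +0.460148
  k=7: (−1)^1·5040.0000/(5040)·0.6979^0·0.7162^8 = -0.069231
d^4_{-3,3}(1.5967) = +0.460148 -0.069231 = +0.390917
|D^4_{-3,3}|² = |d^4_{-3,3}(β)|² = (+0.390917)² = 0.152816 (the z-rotation phases have unit modulus)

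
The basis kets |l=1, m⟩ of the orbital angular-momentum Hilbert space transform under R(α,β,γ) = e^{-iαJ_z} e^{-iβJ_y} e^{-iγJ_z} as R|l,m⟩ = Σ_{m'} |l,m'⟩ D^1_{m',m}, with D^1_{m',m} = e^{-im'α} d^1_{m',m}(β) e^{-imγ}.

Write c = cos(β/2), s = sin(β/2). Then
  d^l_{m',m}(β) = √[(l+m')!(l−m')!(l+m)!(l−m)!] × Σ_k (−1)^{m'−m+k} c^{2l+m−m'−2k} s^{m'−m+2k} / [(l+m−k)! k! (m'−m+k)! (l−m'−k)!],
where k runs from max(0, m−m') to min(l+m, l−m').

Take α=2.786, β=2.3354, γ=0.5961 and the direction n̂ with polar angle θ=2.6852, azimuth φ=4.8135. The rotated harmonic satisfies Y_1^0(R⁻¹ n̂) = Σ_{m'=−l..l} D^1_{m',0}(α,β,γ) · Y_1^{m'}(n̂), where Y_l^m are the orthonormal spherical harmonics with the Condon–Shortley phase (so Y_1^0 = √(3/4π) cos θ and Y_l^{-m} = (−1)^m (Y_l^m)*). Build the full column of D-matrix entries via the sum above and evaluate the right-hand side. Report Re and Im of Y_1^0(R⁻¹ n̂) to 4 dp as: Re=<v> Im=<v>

Re=0.2351 Im=0.0000

Need the full column D^1_{m',0} for m'=−1..1 at α=2.786, β=2.3354, γ=0.5961.
cos(β/2)=0.392268, sin(β/2)=0.919851
d^1_{-1,0}: single k=1 term ⇒ +0.510288;  D = -0.478365+0.177655i
d^1_{0,0}: k∈[0..1] ⇒ +0.153874 -0.846126 = -0.692251;  D = -0.692251+0.000000i
d^1_{1,0}: single k=0 term ⇒ -0.510288;  D = +0.478365+0.177655i
Y_1^{m'}(θ=2.6852,φ=4.8135) and Σ D·Y over m':
  (-0.4784+0.1777i)·(+0.0154+0.1515i)  (-0.6923+0.0000i)·(-0.4386+0.0000i)  (+0.4784+0.1777i)·(-0.0154+0.1515i)
Y_1^0(R⁻¹ n̂) = +0.235088+0.000000i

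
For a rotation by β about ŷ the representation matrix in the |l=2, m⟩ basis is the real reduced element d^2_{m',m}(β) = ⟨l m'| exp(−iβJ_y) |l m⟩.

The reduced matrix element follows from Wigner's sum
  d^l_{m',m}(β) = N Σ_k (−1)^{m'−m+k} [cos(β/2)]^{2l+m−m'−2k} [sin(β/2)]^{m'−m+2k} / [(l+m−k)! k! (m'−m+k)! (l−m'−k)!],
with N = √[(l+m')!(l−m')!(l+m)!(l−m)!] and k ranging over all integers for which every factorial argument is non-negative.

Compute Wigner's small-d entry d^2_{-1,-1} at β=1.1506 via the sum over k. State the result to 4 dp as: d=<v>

d^2_{-1,-1}(β=1.1506) via Wigner's sum:
c=cos(1.1506/2)=0.839029, s=sin(1.1506/2)=0.544087; N=√[1·6·1·6]=6.000000
k∈{0,1} keeps every argument non-negative
  k=0: (−1)^0·6.0000/(6)·0.8390^4·0.5441^0 = +0.495574
  k=1: (−1)^1·6.0000/(2)·0.8390^2·0.5441^2 = -0.625189
d^2_{-1,-1}(1.1506) = +0.495574 -0.625189 = -0.129615

d=-0.1296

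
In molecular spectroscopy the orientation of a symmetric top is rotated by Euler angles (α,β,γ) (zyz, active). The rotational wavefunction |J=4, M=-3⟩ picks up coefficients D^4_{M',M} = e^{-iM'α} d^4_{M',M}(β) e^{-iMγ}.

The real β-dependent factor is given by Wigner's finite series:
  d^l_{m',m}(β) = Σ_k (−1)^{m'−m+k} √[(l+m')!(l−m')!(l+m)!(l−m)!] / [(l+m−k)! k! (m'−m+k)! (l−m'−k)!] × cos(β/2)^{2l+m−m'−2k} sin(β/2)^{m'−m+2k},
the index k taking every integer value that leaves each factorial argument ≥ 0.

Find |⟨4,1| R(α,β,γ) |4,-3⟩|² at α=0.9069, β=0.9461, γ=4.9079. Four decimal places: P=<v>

P=0.0910

D^4_{1,-3}(0.9069,0.9461,4.9079) = e^{-i·1·0.9069}·d^4_{1,-3}(0.9461)·e^{-i·-3·4.9079}. Compute d first:
Half-angle: c=0.890183, s=0.455603. N=√(120·6·1·5040)=1904.940944
Admissible k: 0..1 (factorial args all ≥0)
  k=0: (−1)^4·1904.9409/(144)·0.8902^4·0.4556^4 = +0.357918
  k=1: (−1)^5·1904.9409/(240)·0.8902^2·0.4556^6 = -0.056254
d^4_{1,-3}(0.9461) = +0.357918 -0.056254 = +0.301665
|D^4_{1,-3}|² = |d^4_{1,-3}(β)|² = (+0.301665)² = 0.091002 (the z-rotation phases have unit modulus)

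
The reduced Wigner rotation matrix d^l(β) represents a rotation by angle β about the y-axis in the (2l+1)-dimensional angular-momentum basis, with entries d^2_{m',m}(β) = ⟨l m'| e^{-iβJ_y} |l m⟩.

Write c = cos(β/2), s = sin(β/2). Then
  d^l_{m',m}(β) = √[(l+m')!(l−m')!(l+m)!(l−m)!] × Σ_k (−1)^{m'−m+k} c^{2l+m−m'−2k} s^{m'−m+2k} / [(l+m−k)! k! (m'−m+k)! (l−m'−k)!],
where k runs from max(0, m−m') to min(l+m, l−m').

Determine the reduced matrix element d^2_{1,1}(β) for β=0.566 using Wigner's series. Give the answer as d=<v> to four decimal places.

d^2_{1,1}(β=0.566) via Wigner's sum:
Half-angle: c=0.960222, s=0.279238. N=√(6·1·6·1)=6.000000
k∈{0,1} keeps every argument non-negative
  k=0: (−1)^0·6.0000/(6)·0.9602^4·0.2792^0 = +0.850133
  k=1: (−1)^1·6.0000/(2)·0.9602^2·0.2792^2 = -0.215681
d^2_{1,1}(0.566) = +0.850133 -0.215681 = +0.634451

d=0.6345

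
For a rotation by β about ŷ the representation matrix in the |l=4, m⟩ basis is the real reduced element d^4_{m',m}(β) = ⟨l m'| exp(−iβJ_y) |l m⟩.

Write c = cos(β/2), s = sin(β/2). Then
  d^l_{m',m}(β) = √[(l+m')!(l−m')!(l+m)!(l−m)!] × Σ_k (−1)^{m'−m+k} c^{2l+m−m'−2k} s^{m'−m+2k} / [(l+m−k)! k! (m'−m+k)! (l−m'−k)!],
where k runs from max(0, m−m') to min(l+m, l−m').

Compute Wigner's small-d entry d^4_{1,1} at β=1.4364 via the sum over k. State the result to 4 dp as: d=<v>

d^4_{1,1}(β=1.4364) via Wigner's sum:
With c≡cos(β/2)=0.752991 and s≡sin(β/2)=0.658030, N=[120·6·120·6]^{1/2}=720.000000
Admissible k: 0..3 (factorial args all ≥0)
  k=0: (−1)^0·720.0000/(720)·0.7530^8·0.6580^0 = +0.103352
  k=1: (−1)^1·720.0000/(48)·0.7530^6·0.6580^2 = -1.183922
  k=2: (−1)^2·720.0000/(24)·0.7530^4·0.6580^4 = +1.808277
  k=3: (−1)^3·720.0000/(72)·0.7530^2·0.6580^6 = -0.460316
d^4_{1,1}(1.4364) = +0.103352 -1.183922 +1.808277 -0.460316 = +0.267392

d=0.2674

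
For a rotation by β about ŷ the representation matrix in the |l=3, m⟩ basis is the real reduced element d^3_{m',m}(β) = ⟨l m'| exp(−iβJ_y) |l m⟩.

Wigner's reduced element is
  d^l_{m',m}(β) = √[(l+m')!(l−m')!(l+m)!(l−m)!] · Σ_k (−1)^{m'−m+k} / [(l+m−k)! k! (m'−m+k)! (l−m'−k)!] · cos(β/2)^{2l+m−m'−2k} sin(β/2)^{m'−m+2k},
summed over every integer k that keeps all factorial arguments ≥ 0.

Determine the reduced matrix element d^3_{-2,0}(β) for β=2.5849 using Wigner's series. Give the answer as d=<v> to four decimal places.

d=-0.3246

d^3_{-2,0}(β=2.5849) via Wigner's sum:
Half-angle: c=0.274766, s=0.961511. N=√(1·120·6·6)=65.726707
k: max(0,(0)−(-2))=2 … min(3+(0),3−(-2))=3
  k=2: (−1)^0·65.7267/(12)·0.2748^4·0.9615^2 = +0.028862
  k=3: (−1)^1·65.7267/(12)·0.2748^2·0.9615^4 = -0.353430
d^3_{-2,0}(2.5849) = +0.028862 -0.353430 = -0.324569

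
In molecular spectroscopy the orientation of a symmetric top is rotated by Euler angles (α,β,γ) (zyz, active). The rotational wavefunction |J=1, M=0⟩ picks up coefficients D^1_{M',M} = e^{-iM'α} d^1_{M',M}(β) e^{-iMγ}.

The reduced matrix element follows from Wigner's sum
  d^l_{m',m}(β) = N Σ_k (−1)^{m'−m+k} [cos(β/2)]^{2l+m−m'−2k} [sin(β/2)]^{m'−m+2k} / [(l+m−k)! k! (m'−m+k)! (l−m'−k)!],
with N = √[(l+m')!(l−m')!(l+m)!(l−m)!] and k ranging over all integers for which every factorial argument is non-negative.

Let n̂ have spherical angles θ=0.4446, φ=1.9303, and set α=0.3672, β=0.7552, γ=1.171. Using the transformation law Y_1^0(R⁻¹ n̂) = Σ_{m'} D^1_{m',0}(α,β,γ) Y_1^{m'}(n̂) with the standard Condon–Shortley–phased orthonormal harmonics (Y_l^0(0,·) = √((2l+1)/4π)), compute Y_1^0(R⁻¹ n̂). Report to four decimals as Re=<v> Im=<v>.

Need the full column D^1_{m',0} for m'=−1..1 at α=0.3672, β=0.7552, γ=1.171.
cos(β/2)=0.929552, sin(β/2)=0.368691
d^1_{-1,0}: single k=1 term ⇒ +0.484675;  D = +0.452365+0.174000i
d^1_{0,0}: k∈[0..1] ⇒ +0.864067 -0.135933 = +0.728134;  D = +0.728134+0.000000i
d^1_{1,0}: single k=0 term ⇒ -0.484675;  D = -0.452365+0.174000i
Y_1^{m'}(θ=0.4446,φ=1.9303) and Σ D·Y over m':
  (+0.4524+0.1740i)·(-0.0523-0.1391i)  (+0.7281+0.0000i)·(+0.4411+0.0000i)  (-0.4524+0.1740i)·(+0.0523-0.1391i)
Y_1^0(R⁻¹ n̂) = +0.322290+0.000000i

Re=0.3223 Im=0.0000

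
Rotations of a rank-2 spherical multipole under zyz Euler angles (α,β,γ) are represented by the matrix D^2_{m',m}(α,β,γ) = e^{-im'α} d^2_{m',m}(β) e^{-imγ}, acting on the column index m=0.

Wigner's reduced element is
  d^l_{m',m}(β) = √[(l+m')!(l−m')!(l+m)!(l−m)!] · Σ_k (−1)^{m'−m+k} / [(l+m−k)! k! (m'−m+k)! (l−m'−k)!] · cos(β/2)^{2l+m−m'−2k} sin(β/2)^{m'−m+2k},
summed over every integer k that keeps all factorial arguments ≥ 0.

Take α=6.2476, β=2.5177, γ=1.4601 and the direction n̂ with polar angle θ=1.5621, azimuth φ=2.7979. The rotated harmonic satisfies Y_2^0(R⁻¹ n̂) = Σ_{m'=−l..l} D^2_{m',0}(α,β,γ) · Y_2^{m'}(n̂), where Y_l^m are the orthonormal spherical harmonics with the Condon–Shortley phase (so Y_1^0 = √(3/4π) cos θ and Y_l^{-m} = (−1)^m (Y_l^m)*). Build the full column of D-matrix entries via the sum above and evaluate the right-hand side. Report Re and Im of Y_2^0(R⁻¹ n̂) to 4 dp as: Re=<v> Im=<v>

Need the full column D^2_{m',0} for m'=−2..2 at α=6.2476, β=2.5177, γ=1.4601.
cos(β/2)=0.306912, sin(β/2)=0.951738
d^2_{-2,0}: single k=2 term ⇒ +0.208996;  D = +0.208466-0.014862i
d^2_{-1,0}: k∈[1..2] ⇒ +0.067396 -0.648099 = -0.580703;  D = -0.580335+0.020660i
d^2_{0,0}: k∈[0..2] ⇒ +0.008873 -0.341288 +0.820483 = +0.488067;  D = +0.488067+0.000000i
d^2_{1,0}: k∈[0..1] ⇒ -0.067396 +0.648099 = +0.580703;  D = +0.580335+0.020660i
d^2_{2,0}: single k=0 term ⇒ +0.208996;  D = +0.208466+0.014862i
Y_2^{m'}(θ=1.5621,φ=2.7979) and Σ D·Y over m':
  (+0.2085-0.0149i)·(+0.2985+0.2451i)  (-0.5803+0.0207i)·(-0.0063-0.0023i)  (+0.4881+0.0000i)·(-0.3153+0.0000i)  (+0.5803+0.0207i)·(+0.0063-0.0023i)  (+0.2085+0.0149i)·(+0.2985-0.2451i)
Y_2^0(R⁻¹ n̂) = -0.014710+0.000000i

Re=-0.0147 Im=0.0000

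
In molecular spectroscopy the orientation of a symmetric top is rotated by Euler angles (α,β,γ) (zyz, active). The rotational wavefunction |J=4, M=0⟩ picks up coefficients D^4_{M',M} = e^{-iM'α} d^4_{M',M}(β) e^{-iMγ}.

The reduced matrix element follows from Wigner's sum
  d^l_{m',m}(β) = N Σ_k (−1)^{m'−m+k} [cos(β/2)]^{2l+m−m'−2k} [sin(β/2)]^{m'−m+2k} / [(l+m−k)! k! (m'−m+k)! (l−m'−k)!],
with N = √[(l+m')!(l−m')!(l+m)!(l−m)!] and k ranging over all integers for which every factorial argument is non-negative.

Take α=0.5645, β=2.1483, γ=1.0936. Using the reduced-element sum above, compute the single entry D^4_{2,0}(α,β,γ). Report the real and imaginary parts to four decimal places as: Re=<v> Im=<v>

Re=0.1289 Im=-0.2725

First d^4_{2,0}(β=2.1483), then the phase factors e^{-i(2)α} and e^{-i(0)γ}:
c=cos(2.1483/2)=0.476480, s=sin(2.1483/2)=0.879185; N=√[720·2·24·24]=910.735966
k: max(0,(0)−(2))=0 … min(4+(0),4−(2))=2
  k=0: (−1)^2·910.7360/(96)·0.4765^6·0.8792^2 = +0.085812
  k=1: (−1)^3·910.7360/(36)·0.4765^4·0.8792^4 = -0.779094
  k=2: (−1)^4·910.7360/(96)·0.4765^2·0.8792^6 = +0.994702
d^4_{2,0}(2.1483) = +0.085812 -0.779094 +0.994702 = +0.301421
Attach z-rotation phases: D = e^{-i(2)(0.5645)}·(+0.301421)·e^{-i(0)(1.0936)} = +0.128877-0.272480i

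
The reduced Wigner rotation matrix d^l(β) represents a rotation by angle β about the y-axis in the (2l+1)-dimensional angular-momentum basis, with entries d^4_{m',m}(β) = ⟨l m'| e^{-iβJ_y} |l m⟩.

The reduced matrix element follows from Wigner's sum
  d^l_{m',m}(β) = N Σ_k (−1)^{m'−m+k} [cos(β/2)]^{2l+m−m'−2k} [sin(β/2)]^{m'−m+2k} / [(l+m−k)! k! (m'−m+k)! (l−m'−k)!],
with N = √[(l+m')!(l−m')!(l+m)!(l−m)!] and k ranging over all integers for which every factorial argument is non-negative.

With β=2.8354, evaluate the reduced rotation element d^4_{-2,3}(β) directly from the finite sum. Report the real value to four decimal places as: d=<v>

d^4_{-2,3}(β=2.8354) via Wigner's sum:
c=cos(2.8354/2)=0.152499, s=sin(2.8354/2)=0.988304; N=√[2·720·5040·1]=2693.993318
Admissible k: 5..6 (factorial args all ≥0)
  k=5: (−1)^0·2693.9933/(240)·0.1525^3·0.9883^5 = +0.037535
  k=6: (−1)^1·2693.9933/(720)·0.1525^1·0.9883^7 = -0.525489
d^4_{-2,3}(2.8354) = +0.037535 -0.525489 = -0.487954

d=-0.4880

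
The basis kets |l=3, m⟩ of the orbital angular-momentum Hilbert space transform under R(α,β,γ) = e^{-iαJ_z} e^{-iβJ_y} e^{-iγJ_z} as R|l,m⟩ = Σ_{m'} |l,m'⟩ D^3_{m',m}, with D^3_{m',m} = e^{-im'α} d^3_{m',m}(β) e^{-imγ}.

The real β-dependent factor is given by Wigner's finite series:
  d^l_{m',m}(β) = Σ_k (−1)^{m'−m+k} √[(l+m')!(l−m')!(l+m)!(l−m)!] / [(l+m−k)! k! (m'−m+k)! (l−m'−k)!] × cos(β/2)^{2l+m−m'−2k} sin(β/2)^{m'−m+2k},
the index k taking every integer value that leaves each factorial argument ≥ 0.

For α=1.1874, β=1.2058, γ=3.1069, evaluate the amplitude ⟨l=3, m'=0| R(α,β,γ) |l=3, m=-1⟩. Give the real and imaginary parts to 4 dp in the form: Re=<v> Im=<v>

Re=-0.1467 Im=0.0051

First d^3_{0,-1}(β=1.2058), then the phase factors e^{-i(0)α} and e^{-i(-1)γ}:
Half-angle: c=0.823695, s=0.567034. N=√(6·6·2·24)=41.569219
k: max(0,(-1)−(0))=0 … min(3+(-1),3−(0))=2
  k=0: (−1)^1·41.5692/(12)·0.8237^5·0.5670^1 = -0.744785
  k=1: (−1)^2·41.5692/(4)·0.8237^3·0.5670^3 = +1.058856
  k=2: (−1)^3·41.5692/(12)·0.8237^1·0.5670^5 = -0.167263
d^3_{0,-1}(1.2058) = -0.744785 +1.058856 -0.167263 = +0.146808
Phases: e^{-i·(0)·1.1874}=+1.000000+0.000000i, e^{-i·(-1)·3.1069}=-0.999398+0.034686i ⇒ D=-0.146720+0.005092i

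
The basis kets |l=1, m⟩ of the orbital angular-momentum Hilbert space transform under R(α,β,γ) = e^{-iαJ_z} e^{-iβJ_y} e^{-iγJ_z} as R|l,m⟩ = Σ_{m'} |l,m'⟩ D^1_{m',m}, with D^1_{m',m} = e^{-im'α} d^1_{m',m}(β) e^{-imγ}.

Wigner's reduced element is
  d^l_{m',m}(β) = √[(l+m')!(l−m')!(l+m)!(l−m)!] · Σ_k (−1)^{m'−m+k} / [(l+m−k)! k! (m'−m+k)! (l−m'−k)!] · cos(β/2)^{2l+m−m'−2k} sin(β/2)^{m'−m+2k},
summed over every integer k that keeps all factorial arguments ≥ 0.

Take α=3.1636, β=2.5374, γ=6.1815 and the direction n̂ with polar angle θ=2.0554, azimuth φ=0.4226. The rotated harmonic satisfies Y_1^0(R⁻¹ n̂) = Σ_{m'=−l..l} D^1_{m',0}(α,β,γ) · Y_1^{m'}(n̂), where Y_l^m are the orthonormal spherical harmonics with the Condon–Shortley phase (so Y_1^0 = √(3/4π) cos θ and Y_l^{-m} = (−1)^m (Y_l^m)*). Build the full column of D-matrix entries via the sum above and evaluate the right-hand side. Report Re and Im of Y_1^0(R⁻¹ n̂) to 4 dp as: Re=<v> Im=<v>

Need the full column D^1_{m',0} for m'=−1..1 at α=3.1636, β=2.5374, γ=6.1815.
cos(β/2)=0.297522, sin(β/2)=0.954715
d^1_{-1,0}: single k=1 term ⇒ +0.401706;  D = -0.401609-0.008840i
d^1_{0,0}: k∈[0..1] ⇒ +0.088519 -0.911481 = -0.822961;  D = -0.822961+0.000000i
d^1_{1,0}: single k=0 term ⇒ -0.401706;  D = +0.401609-0.008840i
Y_1^{m'}(θ=2.0554,φ=0.4226) and Σ D·Y over m':
  (-0.4016-0.0088i)·(+0.2788-0.1254i)  (-0.8230+0.0000i)·(-0.2276+0.0000i)  (+0.4016-0.0088i)·(-0.2788-0.1254i)
Y_1^0(R⁻¹ n̂) = -0.038847+0.000000i

Re=-0.0388 Im=0.0000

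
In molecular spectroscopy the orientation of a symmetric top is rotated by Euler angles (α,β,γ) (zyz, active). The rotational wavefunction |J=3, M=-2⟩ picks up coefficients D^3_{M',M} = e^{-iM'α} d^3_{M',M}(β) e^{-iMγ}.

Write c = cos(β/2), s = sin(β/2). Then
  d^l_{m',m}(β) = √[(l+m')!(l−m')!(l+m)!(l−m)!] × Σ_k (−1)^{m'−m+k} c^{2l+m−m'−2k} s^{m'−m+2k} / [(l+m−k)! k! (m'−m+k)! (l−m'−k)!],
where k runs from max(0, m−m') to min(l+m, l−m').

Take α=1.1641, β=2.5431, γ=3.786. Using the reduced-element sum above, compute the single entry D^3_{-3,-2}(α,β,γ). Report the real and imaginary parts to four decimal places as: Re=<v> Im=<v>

D^3_{-3,-2}(1.1641,2.5431,3.786) = e^{-i·-3·1.1641}·d^3_{-3,-2}(2.5431)·e^{-i·-2·3.786}. Compute d first:
c=cos(2.5431/2)=0.294800, s=sin(2.5431/2)=0.955559; N=√[1·720·1·120]=293.938769
Admissible k: 1..1 (factorial args all ≥0)
  k=1: (−1)^0·293.9388/(120)·0.2948^5·0.9556^1 = +0.005212
d^3_{-3,-2}(2.5431) = +0.005212
Phases: e^{-i·(-3)·1.1641}=-0.939130-0.343562i, e^{-i·(-2)·3.786}=+0.278260+0.960506i ⇒ D=+0.000358-0.005199i

Re=0.0004 Im=-0.0052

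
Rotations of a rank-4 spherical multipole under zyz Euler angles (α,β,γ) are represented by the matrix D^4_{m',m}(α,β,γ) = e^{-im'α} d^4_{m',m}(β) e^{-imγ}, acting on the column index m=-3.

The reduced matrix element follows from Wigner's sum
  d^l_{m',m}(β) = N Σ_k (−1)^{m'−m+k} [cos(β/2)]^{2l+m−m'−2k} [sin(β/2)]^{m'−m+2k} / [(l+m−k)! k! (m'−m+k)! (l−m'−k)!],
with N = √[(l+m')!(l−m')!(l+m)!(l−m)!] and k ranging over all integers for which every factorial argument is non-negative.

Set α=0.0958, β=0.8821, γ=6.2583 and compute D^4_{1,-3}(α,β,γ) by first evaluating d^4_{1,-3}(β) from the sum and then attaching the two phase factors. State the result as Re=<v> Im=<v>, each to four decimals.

Re=0.2508 Im=-0.0432

First d^4_{1,-3}(β=0.8821), then the phase factors e^{-i(1)α} and e^{-i(-3)γ}:
Half-angle: c=0.904304, s=0.426889. N=√(120·6·1·5040)=1904.940944
Admissible k: 0..1 (factorial args all ≥0)
  k=0: (−1)^4·1904.9409/(144)·0.9043^4·0.4269^4 = +0.293790
  k=1: (−1)^5·1904.9409/(240)·0.9043^2·0.4269^6 = -0.039282
d^4_{1,-3}(0.8821) = +0.293790 -0.039282 = +0.254509
D = (+0.995415-0.095654i)·(+0.254509)·(+0.997215-0.074587i) = +0.250820-0.043173i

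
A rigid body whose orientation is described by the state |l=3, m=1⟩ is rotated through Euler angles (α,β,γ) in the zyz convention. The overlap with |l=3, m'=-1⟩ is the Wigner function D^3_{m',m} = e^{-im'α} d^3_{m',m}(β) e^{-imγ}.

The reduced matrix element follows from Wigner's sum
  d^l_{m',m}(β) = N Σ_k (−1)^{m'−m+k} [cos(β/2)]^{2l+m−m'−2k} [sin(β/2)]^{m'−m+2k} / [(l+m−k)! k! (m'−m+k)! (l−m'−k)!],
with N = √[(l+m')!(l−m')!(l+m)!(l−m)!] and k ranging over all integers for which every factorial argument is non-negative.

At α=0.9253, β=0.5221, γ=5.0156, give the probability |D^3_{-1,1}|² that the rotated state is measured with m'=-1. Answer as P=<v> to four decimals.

P=0.0995

First d^3_{-1,1}(β=0.5221), then the phase factors e^{-i(-1)α} and e^{-i(1)γ}:
With c≡cos(β/2)=0.966120 and s≡sin(β/2)=0.258095, N=[2·24·24·2]^{1/2}=48.000000
k: max(0,(1)−(-1))=2 … min(3+(1),3−(-1))=4
  k=2: (−1)^0·48.0000/(8)·0.9661^4·0.2581^2 = +0.348204
  k=3: (−1)^1·48.0000/(6)·0.9661^2·0.2581^4 = -0.033134
  k=4: (−1)^2·48.0000/(48)·0.9661^0·0.2581^6 = +0.000296
d^3_{-1,1}(0.5221) = +0.348204 -0.033134 +0.000296 = +0.315366
|D^3_{-1,1}|² = |d^3_{-1,1}(β)|² = (+0.315366)² = 0.099456 (the z-rotation phases have unit modulus)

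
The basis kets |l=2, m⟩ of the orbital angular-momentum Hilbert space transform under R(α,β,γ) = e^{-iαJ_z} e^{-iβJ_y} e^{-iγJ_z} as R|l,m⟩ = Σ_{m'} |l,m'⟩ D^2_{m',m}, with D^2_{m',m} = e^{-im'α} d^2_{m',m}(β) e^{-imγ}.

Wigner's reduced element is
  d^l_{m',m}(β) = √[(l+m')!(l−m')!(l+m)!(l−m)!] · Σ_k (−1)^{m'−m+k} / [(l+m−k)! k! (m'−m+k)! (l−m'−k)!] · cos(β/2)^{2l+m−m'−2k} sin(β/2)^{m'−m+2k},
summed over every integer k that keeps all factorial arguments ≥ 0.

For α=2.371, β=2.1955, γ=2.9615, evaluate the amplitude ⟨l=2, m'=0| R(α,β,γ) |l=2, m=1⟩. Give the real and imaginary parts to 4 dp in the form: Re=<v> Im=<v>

Split into d^2_{0,1}(β=2.1955) × two z-phases.
c=cos(2.1955/2)=0.455600, s=sin(2.1955/2)=0.890185; N=√[2·2·6·1]=4.898979
The bounds max(0,m−m')=1 and min(l+m,l−m')=2 give 2 terms
  k=1: (−1)^0·4.8990/(2)·0.4556^3·0.8902^1 = +0.206209
  k=2: (−1)^1·4.8990/(2)·0.4556^1·0.8902^3 = -0.787226
d^2_{0,1}(2.1955) = +0.206209 -0.787226 = -0.581017
Phases: e^{-i·(0)·2.371}=+1.000000+0.000000i, e^{-i·(1)·2.9615}=-0.983827-0.179121i ⇒ D=+0.571621+0.104072i

Re=0.5716 Im=0.1041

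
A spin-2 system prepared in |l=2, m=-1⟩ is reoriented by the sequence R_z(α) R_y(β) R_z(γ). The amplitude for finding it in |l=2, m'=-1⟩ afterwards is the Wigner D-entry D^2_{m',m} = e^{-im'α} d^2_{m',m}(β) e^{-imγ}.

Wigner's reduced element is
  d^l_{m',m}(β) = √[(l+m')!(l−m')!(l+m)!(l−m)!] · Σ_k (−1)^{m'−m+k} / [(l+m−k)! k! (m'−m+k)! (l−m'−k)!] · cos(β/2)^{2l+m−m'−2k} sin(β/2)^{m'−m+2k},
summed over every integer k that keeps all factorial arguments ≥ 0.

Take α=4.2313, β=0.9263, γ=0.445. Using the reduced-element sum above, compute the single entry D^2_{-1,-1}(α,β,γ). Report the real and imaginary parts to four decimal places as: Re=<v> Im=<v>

Re=-0.0058 Im=-0.1612

First d^2_{-1,-1}(β=0.9263), then the phase factors e^{-i(-1)α} and e^{-i(-1)γ}:
Half-angle: c=0.894650, s=0.446768. N=√(1·6·1·6)=6.000000
k: max(0,(-1)−(-1))=0 … min(2+(-1),2−(-1))=1
  k=0: (−1)^0·6.0000/(6)·0.8946^4·0.4468^0 = +0.640637
  k=1: (−1)^1·6.0000/(2)·0.8946^2·0.4468^2 = -0.479283
d^2_{-1,-1}(0.9263) = +0.640637 -0.479283 = +0.161354
Phases: e^{-i·(-1)·4.2313}=-0.462745-0.886492i, e^{-i·(-1)·0.445}=+0.902611+0.430458i ⇒ D=-0.005822-0.161249i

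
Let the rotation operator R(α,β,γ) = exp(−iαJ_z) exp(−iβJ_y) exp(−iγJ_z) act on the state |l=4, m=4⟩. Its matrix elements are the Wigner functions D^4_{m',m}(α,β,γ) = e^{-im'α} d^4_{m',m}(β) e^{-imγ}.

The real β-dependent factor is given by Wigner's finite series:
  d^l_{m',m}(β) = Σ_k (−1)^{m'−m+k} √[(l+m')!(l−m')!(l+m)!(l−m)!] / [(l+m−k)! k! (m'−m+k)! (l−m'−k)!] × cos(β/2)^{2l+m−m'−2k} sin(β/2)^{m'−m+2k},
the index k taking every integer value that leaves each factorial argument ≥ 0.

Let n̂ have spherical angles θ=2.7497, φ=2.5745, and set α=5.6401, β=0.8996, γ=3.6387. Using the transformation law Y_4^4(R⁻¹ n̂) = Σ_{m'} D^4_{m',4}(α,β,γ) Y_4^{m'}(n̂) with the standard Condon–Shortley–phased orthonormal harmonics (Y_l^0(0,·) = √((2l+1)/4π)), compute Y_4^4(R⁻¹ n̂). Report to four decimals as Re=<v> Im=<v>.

Need the full column D^4_{m',4} for m'=−4..4 at α=5.6401, β=0.8996, γ=3.6387.
cos(β/2)=0.900534, sin(β/2)=0.434785
d^4_{-4,4}: single k=8 term ⇒ +0.001277;  D = -0.000193+0.001262i
d^4_{-3,4}: single k=7 term ⇒ +0.007481;  D = -0.005339+0.005241i
d^4_{-2,4}: single k=6 term ⇒ +0.028989;  D = -0.028733+0.003844i
d^4_{-1,4}: single k=5 term ⇒ +0.084912;  D = -0.074103-0.041458i
d^4_{0,4}: single k=4 term ⇒ +0.196630;  D = -0.079753-0.179730i
d^4_{1,4}: single k=3 term ⇒ +0.364267;  D = +0.081431-0.355048i
d^4_{2,4}: single k=2 term ⇒ +0.533494;  D = +0.407262-0.344607i
d^4_{3,4}: single k=1 term ⇒ +0.590638;  D = +0.589604-0.034930i
d^4_{4,4}: single k=0 term ⇒ +0.432515;  D = +0.360853+0.238442i
Y_4^{m'}(θ=2.7497,φ=2.5745) and Σ D·Y over m':
  (-0.0002+0.0013i)·(-0.0060+0.0072i)  (-0.0053+0.0052i)·(-0.0084+0.0639i)  (-0.0287+0.0038i)·(+0.1027+0.2202i)  (-0.0741-0.0415i)·(+0.4196+0.2672i)  (-0.0798-0.1797i)·(+0.3078+0.0000i)  (+0.0814-0.3550i)·(-0.4196+0.2672i)  (+0.4073-0.3446i)·(+0.1027-0.2202i)  (+0.5896-0.0349i)·(+0.0084+0.0639i)  (+0.3609+0.2384i)·(-0.0060-0.0072i)
Y_4^4(R⁻¹ n̂) = -0.015265-0.019849i

Re=-0.0153 Im=-0.0198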